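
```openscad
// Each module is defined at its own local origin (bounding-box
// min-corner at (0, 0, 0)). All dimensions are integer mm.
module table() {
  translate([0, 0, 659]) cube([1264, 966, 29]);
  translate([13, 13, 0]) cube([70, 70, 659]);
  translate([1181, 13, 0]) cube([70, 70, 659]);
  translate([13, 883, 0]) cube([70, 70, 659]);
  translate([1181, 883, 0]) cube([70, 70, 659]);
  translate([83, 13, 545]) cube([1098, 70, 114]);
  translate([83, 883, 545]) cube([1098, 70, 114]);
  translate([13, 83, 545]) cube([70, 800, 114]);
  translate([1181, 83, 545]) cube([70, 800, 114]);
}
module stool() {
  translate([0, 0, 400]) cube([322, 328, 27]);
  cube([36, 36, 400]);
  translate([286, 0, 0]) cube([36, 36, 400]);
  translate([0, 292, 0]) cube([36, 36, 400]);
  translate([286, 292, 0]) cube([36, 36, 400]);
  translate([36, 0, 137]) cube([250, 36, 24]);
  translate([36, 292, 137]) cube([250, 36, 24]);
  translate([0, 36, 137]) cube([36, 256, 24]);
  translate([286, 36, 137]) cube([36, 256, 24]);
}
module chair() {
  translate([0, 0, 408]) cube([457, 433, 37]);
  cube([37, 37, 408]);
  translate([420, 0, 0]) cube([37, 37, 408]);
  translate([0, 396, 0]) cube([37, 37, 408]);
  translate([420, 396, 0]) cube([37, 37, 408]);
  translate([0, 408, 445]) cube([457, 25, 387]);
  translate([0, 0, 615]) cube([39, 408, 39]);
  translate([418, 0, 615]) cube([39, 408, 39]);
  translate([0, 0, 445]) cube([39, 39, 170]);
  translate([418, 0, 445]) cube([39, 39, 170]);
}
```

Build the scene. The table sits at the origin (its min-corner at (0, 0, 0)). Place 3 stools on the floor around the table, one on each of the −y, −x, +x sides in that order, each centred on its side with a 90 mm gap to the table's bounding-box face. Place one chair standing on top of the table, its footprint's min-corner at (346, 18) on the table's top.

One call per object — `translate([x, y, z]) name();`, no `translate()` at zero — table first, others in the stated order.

table();
translate([471, -418, 0]) stool();
translate([-412, 319, 0]) stool();
translate([1354, 319, 0]) stool();
translate([346, 18, 688]) chair();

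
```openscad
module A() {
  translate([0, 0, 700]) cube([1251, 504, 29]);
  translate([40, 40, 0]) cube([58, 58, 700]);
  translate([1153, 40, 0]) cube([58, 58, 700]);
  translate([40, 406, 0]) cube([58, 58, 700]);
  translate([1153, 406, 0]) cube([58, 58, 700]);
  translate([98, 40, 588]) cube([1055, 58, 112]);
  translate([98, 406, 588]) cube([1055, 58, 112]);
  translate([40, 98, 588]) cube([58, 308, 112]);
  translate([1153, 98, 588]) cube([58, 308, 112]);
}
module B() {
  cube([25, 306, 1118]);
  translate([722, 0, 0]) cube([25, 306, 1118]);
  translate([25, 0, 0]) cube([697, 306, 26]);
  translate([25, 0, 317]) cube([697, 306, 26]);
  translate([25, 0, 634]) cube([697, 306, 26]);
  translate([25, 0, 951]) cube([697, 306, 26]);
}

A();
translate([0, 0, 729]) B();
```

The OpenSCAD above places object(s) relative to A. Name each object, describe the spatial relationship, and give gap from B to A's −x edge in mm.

The bookshelf's min-x is at 0; the table's min-x is 0; gap = 0 mm.

A is a table. B is a bookshelf. The bookshelf is on top of the table. The gap from the bookshelf to the table's −x edge is 0 mm.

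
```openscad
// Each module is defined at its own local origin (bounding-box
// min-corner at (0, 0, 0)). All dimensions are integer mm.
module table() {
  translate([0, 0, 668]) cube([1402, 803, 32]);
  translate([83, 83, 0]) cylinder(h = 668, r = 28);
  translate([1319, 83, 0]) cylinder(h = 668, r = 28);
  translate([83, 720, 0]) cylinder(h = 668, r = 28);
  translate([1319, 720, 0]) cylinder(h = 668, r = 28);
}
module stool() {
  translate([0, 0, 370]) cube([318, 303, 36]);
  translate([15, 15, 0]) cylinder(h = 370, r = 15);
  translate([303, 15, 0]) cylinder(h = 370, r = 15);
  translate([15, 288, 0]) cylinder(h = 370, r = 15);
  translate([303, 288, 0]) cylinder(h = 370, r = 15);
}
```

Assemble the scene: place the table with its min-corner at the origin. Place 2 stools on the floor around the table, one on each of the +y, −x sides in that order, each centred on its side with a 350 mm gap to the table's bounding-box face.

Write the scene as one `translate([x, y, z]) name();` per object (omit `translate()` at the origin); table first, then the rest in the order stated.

table();
translate([542, 1153, 0]) stool();
translate([-668, 250, 0]) stool();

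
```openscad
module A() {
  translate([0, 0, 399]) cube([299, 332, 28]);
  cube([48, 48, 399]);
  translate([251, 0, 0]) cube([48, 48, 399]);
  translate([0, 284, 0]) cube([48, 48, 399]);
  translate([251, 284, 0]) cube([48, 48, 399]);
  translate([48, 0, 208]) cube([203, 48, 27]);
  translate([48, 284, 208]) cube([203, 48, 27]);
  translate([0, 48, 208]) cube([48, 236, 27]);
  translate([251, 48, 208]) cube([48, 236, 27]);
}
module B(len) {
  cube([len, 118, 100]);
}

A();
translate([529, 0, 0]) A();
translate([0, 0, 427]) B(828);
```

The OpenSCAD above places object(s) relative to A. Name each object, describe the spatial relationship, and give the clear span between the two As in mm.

A is a stool. B is a beam. A beam spans the tops of two stools. The clear span between the two stools is 230 mm.

Second stool starts at x = 529; first ends at x = 299; clear span = 529 − 299 = 230 mm.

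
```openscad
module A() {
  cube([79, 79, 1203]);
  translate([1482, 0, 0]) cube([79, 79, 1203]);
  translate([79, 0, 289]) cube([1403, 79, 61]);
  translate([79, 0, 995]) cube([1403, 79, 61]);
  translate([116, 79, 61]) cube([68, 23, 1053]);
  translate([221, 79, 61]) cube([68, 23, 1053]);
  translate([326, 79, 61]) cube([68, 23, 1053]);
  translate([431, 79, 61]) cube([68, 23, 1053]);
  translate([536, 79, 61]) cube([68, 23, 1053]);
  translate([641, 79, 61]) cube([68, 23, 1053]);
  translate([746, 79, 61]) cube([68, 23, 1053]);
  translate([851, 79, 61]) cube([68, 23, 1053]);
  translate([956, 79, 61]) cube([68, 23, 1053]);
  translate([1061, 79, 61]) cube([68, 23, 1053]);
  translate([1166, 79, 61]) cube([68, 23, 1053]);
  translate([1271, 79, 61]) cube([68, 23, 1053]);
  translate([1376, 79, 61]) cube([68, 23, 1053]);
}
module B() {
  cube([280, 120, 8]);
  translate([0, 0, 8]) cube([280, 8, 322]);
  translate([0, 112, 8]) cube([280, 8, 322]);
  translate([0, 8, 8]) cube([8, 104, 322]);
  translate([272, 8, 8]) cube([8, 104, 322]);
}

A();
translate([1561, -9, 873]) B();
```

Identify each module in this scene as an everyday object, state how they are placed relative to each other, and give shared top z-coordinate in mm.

A is a fence section. B is an open box. The open box is beside the fence section with their tops flush at z = 1203. The shared top z-coordinate is 1203 mm.

Both tops at z = 1203 mm.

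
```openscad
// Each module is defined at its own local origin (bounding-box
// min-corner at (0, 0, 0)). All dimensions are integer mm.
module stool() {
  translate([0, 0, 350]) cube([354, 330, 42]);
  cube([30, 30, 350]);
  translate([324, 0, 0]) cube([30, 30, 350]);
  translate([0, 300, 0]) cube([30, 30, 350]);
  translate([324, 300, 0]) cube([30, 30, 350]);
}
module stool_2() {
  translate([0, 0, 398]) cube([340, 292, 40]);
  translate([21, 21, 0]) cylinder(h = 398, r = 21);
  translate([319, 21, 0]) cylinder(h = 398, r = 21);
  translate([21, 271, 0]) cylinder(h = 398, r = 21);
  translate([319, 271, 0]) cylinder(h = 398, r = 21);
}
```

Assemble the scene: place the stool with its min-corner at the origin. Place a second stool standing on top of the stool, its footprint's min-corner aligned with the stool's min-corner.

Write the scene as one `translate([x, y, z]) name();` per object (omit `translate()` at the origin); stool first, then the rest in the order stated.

stool();
translate([0, 0, 392]) stool_2();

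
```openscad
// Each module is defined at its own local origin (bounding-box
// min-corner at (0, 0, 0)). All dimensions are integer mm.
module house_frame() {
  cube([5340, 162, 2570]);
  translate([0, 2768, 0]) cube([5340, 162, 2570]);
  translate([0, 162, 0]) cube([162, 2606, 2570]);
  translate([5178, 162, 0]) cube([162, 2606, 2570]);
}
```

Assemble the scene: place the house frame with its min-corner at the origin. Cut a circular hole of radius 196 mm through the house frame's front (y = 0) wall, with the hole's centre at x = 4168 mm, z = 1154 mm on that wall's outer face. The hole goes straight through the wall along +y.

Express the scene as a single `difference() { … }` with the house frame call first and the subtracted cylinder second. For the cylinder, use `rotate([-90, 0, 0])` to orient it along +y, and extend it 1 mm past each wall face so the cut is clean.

difference() {
  house_frame();
  translate([4168, -1, 1154]) rotate([-90, 0, 0]) cylinder(h = 164, r = 196);
}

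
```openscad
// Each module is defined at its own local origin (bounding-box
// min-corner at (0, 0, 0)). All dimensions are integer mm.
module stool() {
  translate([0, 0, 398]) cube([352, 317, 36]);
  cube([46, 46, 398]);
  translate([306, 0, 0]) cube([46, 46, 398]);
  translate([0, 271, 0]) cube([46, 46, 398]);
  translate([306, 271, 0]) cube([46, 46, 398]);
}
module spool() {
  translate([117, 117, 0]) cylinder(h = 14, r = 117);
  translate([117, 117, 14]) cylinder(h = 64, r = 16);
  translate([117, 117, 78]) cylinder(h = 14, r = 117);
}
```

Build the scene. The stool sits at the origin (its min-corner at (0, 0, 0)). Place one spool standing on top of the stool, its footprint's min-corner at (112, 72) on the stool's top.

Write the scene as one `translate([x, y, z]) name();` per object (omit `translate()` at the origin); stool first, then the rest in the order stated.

stool();
translate([112, 72, 434]) spool();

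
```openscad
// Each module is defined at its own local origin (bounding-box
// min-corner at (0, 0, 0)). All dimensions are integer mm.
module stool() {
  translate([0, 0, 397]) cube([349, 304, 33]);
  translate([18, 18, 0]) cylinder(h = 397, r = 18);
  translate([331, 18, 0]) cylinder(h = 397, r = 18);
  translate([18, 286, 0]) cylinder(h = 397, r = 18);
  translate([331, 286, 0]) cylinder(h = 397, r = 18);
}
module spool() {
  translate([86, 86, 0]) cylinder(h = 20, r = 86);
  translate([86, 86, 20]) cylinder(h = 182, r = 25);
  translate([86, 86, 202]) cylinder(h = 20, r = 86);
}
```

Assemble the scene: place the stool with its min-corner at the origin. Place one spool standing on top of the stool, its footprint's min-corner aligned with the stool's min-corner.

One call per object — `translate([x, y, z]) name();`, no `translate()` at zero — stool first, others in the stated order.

stool();
translate([0, 0, 430]) spool();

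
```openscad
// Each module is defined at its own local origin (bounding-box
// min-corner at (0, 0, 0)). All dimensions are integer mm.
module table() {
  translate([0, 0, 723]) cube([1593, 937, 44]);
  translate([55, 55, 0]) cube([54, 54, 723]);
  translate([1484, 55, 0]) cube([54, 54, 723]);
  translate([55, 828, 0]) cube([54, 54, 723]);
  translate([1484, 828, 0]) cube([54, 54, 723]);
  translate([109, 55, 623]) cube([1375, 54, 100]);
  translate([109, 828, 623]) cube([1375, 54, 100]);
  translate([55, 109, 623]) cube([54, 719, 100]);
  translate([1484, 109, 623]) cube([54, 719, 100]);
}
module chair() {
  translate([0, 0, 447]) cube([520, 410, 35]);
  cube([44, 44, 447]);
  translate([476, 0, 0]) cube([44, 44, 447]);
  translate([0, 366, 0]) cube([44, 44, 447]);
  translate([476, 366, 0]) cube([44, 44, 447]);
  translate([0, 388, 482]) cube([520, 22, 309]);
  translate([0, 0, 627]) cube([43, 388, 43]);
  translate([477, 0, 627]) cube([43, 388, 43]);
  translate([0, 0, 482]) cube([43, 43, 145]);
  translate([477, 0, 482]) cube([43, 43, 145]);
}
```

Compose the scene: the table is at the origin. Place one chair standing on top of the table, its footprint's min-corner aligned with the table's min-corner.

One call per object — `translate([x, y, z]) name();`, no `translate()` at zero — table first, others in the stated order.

table();
translate([0, 0, 767]) chair();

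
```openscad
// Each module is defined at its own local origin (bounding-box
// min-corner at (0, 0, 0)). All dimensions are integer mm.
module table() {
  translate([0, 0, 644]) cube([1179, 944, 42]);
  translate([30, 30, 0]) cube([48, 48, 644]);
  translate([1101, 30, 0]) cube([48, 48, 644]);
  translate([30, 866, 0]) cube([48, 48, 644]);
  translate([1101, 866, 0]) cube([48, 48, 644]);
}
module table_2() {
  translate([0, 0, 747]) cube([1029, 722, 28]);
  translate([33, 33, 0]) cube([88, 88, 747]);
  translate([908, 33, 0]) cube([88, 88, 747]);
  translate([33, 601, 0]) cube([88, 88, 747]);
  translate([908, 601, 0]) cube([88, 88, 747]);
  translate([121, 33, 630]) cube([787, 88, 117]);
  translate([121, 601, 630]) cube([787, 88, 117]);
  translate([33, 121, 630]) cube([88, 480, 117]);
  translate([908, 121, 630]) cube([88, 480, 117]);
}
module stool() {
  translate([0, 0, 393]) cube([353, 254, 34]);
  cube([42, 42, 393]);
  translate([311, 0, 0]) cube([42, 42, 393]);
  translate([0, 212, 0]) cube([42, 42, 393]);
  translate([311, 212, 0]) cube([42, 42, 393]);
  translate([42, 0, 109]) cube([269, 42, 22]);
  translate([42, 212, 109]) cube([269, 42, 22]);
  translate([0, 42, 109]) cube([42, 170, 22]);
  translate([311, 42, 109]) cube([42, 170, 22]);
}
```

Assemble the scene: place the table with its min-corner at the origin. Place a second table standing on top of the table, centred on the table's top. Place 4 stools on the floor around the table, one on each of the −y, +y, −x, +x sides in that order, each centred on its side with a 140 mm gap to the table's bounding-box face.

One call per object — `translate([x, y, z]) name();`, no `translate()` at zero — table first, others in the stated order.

table();
translate([75, 111, 686]) table_2();
translate([413, -394, 0]) stool();
translate([413, 1084, 0]) stool();
translate([-493, 345, 0]) stool();
translate([1319, 345, 0]) stool();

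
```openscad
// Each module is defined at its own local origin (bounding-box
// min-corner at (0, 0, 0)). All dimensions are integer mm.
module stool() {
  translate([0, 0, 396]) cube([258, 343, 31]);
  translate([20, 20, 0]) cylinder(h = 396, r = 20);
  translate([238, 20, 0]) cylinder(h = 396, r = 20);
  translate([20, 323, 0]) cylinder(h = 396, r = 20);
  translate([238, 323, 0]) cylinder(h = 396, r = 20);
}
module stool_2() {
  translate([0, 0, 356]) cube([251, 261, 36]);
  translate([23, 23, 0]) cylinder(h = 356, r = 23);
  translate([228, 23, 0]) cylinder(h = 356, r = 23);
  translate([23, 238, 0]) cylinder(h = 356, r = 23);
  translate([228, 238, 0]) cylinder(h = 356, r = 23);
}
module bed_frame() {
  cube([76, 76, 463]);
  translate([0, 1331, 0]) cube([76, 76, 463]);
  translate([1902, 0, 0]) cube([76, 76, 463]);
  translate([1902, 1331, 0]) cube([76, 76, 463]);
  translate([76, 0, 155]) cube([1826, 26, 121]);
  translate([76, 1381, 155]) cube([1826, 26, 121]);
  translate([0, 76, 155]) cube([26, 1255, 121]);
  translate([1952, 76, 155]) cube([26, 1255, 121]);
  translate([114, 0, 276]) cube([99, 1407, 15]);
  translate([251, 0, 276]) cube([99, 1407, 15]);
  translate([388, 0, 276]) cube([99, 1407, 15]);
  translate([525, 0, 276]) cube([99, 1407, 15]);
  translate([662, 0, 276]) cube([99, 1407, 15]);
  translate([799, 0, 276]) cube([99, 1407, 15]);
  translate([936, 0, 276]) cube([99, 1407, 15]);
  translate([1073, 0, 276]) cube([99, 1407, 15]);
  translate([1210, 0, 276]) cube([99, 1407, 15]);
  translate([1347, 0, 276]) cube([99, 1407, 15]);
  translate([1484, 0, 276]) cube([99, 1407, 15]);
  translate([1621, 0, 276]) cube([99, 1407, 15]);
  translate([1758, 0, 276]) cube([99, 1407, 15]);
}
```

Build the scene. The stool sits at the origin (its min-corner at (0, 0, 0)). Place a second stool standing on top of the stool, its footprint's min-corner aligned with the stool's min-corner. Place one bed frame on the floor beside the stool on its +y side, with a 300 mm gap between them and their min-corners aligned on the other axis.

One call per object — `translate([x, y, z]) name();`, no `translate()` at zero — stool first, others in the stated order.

stool();
translate([0, 0, 427]) stool_2();
translate([0, 643, 0]) bed_frame();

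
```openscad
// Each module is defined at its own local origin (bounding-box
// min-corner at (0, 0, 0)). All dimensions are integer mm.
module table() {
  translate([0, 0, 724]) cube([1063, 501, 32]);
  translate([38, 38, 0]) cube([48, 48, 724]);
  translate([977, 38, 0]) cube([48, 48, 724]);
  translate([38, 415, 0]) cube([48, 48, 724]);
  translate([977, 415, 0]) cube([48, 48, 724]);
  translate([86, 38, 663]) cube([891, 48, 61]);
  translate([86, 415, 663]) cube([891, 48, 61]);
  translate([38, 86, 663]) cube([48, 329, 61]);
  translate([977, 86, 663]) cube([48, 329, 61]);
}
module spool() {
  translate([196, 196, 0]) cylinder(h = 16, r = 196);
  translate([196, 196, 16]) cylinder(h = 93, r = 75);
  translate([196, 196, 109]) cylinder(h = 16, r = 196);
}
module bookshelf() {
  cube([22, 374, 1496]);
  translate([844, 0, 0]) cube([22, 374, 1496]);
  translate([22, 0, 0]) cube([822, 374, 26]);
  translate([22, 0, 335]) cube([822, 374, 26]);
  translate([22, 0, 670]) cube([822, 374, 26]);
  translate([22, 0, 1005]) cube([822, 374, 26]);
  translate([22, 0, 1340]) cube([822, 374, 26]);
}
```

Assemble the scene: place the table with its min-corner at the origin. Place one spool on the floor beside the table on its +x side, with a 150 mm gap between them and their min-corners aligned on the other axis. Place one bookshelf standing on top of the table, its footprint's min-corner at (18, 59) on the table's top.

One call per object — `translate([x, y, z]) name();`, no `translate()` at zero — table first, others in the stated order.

table();
translate([1213, 0, 0]) spool();
translate([18, 59, 756]) bookshelf();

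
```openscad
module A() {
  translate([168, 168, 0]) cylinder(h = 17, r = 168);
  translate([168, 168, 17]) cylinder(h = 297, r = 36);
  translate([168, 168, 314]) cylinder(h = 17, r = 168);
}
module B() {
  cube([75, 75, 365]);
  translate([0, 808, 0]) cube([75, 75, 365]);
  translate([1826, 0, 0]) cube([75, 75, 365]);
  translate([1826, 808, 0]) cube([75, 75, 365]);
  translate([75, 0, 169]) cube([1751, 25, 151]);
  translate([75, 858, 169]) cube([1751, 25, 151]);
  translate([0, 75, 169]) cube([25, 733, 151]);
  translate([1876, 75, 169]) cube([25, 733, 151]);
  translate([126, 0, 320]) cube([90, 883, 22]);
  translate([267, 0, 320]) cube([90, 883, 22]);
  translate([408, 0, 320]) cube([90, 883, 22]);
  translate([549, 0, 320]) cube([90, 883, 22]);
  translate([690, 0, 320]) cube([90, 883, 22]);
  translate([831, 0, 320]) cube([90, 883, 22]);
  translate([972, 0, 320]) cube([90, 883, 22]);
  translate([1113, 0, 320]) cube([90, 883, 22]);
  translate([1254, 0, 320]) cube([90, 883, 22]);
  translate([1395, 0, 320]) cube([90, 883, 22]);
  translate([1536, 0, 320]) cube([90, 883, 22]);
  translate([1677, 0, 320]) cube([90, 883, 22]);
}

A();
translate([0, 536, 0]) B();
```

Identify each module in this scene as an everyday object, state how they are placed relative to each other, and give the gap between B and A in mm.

The bed frame's nearest face is 200 mm from the spool's +y face.

A is a spool. B is a bed frame. The bed frame is on the floor beside the spool on its +y side. The gap between the bed frame and the spool is 200 mm.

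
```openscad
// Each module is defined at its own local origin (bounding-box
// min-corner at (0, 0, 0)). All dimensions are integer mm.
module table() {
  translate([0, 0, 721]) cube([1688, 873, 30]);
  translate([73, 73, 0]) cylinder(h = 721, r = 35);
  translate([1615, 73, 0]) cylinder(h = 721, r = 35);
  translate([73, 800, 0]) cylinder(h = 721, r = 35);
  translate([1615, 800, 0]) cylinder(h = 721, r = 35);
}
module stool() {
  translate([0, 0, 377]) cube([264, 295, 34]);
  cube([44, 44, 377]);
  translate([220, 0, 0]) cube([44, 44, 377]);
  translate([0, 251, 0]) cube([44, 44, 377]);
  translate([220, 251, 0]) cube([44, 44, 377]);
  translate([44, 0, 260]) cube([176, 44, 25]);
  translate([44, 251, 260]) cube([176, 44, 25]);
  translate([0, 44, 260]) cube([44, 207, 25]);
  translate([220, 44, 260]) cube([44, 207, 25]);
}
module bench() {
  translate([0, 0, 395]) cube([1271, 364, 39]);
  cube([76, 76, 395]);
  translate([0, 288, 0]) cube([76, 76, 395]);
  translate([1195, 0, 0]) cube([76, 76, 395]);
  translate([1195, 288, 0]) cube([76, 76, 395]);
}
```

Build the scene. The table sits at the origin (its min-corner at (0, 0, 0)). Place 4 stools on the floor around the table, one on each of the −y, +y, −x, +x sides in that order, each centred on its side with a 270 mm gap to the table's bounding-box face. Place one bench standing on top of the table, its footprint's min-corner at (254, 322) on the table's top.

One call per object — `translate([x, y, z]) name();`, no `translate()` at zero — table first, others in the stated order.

table();
translate([712, -565, 0]) stool();
translate([712, 1143, 0]) stool();
translate([-534, 289, 0]) stool();
translate([1958, 289, 0]) stool();
translate([254, 322, 751]) bench();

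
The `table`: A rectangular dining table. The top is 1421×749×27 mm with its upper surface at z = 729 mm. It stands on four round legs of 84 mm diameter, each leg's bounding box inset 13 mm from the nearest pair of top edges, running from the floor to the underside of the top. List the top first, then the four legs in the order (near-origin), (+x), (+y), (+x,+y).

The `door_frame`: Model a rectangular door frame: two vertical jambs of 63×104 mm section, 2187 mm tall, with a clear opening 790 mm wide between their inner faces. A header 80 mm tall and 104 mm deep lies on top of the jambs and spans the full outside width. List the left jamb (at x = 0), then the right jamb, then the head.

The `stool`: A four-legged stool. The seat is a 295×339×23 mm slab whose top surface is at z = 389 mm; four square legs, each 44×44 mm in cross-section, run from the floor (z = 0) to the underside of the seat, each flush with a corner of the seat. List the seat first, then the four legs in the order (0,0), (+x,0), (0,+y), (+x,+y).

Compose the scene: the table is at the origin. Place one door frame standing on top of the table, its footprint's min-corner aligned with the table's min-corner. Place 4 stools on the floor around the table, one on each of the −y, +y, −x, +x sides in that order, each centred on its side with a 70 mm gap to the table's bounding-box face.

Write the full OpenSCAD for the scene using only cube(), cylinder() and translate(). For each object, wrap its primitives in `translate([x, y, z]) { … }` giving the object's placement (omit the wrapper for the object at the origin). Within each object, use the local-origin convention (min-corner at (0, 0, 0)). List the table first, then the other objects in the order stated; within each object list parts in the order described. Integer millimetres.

translate([0, 0, 702]) cube([1421, 749, 27]);
translate([55, 55, 0]) cylinder(h = 702, r = 42);
translate([1366, 55, 0]) cylinder(h = 702, r = 42);
translate([55, 694, 0]) cylinder(h = 702, r = 42);
translate([1366, 694, 0]) cylinder(h = 702, r = 42);
translate([0, 0, 729]) {
  cube([63, 104, 2187]);
  translate([853, 0, 0]) cube([63, 104, 2187]);
  translate([0, 0, 2187]) cube([916, 104, 80]);
}
translate([563, -409, 0]) {
  translate([0, 0, 366]) cube([295, 339, 23]);
  cube([44, 44, 366]);
  translate([251, 0, 0]) cube([44, 44, 366]);
  translate([0, 295, 0]) cube([44, 44, 366]);
  translate([251, 295, 0]) cube([44, 44, 366]);
}
translate([563, 819, 0]) {
  translate([0, 0, 366]) cube([295, 339, 23]);
  cube([44, 44, 366]);
  translate([251, 0, 0]) cube([44, 44, 366]);
  translate([0, 295, 0]) cube([44, 44, 366]);
  translate([251, 295, 0]) cube([44, 44, 366]);
}
translate([-365, 205, 0]) {
  translate([0, 0, 366]) cube([295, 339, 23]);
  cube([44, 44, 366]);
  translate([251, 0, 0]) cube([44, 44, 366]);
  translate([0, 295, 0]) cube([44, 44, 366]);
  translate([251, 295, 0]) cube([44, 44, 366]);
}
translate([1491, 205, 0]) {
  translate([0, 0, 366]) cube([295, 339, 23]);
  cube([44, 44, 366]);
  translate([251, 0, 0]) cube([44, 44, 366]);
  translate([0, 295, 0]) cube([44, 44, 366]);
  translate([251, 295, 0]) cube([44, 44, 366]);
}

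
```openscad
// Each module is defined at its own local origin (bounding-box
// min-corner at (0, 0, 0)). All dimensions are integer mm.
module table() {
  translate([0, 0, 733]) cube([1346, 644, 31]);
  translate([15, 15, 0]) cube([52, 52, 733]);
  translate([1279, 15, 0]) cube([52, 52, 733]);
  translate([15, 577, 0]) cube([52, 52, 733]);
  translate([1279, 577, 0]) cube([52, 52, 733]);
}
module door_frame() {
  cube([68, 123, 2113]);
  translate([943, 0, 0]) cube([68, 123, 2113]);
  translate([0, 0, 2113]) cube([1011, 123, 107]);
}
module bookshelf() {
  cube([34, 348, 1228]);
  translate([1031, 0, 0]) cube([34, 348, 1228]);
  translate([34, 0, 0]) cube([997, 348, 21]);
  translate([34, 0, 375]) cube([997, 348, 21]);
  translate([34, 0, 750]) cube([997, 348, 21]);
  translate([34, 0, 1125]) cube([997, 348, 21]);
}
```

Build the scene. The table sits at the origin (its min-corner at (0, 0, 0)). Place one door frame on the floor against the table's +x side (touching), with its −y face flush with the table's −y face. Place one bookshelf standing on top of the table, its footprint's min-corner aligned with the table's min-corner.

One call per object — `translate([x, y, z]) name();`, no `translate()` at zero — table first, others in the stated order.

table();
translate([1346, 0, 0]) door_frame();
translate([0, 0, 764]) bookshelf();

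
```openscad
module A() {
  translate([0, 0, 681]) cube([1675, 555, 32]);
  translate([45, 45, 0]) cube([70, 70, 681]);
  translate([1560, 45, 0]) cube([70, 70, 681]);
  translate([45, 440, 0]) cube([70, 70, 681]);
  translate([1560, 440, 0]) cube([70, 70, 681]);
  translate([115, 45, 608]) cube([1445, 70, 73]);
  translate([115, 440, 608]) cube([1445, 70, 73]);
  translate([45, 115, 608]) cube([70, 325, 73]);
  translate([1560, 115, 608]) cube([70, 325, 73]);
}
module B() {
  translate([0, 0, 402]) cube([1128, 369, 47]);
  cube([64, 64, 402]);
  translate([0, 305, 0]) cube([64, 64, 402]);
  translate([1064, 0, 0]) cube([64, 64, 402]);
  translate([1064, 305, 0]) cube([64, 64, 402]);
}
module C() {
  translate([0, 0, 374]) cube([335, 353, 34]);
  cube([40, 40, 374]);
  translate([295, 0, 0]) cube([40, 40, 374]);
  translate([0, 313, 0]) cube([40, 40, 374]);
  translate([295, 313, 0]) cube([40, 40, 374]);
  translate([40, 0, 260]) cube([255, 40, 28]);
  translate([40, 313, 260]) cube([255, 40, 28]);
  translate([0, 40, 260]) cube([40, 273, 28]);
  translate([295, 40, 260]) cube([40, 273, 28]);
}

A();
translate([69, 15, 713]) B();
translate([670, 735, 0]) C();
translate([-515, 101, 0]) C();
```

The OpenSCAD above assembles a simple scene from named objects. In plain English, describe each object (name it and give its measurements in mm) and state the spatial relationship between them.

A is a table with a 1675×555 mm rectangular top, 32 mm thick, top surface at z = 713 mm, supported by four 70×70 mm square legs, each inset 45 mm from the nearest pair of top edges, running from the floor. Four apron rails, 70 mm thick and 73 mm tall, run between adjacent legs with their top edges flush with the underside of the top and their outer faces flush with the legs' outer faces.

B is a long wooden bench with a 1128 mm (x) × 369 mm (y) seat, 47 mm thick, its top surface 449 mm above the floor. Four 64 mm square legs at the seat corners, flush with the edges, run from z = 0 to the seat underside.

C is a simple wooden stool: a rectangular seat 335 mm (x) by 353 mm (y), 34 mm thick, top face at z = 408 mm, on four square legs, each 40×40 mm in cross-section. The legs rest on z = 0, each flush with a corner of the seat. Four stretchers, 40 mm wide and 28 mm tall, connect adjacent legs with their undersides at z = 260 mm, each running between the inner faces of the legs it joins and aligned with the legs' outer faces on the other axis.

The bench is on top of the table. Two stools sit around the table at the +y, −x sides.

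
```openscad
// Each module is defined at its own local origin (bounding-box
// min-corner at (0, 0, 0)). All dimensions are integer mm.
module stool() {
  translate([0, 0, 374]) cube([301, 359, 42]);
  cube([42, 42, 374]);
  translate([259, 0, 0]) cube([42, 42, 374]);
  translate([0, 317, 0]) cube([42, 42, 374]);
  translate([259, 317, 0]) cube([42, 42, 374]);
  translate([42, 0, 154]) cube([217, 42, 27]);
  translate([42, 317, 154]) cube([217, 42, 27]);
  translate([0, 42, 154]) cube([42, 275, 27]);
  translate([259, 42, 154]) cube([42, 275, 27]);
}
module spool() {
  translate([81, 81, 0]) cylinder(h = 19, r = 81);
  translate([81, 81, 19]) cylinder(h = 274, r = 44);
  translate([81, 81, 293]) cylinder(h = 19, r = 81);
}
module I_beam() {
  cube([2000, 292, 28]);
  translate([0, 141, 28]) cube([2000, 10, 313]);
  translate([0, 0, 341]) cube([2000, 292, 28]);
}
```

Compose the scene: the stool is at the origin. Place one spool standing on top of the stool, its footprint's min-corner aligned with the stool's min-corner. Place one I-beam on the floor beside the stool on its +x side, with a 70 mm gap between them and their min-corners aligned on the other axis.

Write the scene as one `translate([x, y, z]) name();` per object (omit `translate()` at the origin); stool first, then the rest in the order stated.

stool();
translate([0, 0, 416]) spool();
translate([371, 0, 0]) I_beam();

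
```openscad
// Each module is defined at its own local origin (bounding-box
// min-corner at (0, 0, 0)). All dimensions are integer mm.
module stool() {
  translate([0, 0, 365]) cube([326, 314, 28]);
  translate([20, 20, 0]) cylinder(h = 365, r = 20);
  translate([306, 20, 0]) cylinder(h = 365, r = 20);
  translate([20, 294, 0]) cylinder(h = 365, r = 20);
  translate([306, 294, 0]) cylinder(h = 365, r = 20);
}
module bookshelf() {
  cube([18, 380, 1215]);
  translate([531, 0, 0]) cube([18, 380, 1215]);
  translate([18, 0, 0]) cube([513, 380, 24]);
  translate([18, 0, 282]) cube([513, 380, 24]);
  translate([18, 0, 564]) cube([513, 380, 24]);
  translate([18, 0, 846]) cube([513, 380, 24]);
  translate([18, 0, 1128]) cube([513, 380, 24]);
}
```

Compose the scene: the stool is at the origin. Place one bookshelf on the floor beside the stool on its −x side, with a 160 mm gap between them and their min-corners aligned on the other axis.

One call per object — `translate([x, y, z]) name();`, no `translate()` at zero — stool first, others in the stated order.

stool();
translate([-709, 0, 0]) bookshelf();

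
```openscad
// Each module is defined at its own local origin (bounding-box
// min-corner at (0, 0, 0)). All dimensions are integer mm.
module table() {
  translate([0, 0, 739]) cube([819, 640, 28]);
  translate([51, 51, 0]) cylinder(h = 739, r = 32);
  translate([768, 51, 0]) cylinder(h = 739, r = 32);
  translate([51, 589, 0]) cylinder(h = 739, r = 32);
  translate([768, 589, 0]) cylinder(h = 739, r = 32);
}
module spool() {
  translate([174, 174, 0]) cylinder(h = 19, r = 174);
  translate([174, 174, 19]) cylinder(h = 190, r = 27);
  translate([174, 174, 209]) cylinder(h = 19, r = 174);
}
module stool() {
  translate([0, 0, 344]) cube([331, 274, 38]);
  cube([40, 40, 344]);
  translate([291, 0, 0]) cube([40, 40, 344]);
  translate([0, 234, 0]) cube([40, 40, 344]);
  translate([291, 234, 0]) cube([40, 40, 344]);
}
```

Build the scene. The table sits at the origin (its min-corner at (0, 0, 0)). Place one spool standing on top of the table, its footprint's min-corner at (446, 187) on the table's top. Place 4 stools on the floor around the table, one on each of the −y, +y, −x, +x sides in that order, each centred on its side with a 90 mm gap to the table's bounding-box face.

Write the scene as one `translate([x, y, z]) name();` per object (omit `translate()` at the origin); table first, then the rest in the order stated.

table();
translate([446, 187, 767]) spool();
translate([244, -364, 0]) stool();
translate([244, 730, 0]) stool();
translate([-421, 183, 0]) stool();
translate([909, 183, 0]) stool();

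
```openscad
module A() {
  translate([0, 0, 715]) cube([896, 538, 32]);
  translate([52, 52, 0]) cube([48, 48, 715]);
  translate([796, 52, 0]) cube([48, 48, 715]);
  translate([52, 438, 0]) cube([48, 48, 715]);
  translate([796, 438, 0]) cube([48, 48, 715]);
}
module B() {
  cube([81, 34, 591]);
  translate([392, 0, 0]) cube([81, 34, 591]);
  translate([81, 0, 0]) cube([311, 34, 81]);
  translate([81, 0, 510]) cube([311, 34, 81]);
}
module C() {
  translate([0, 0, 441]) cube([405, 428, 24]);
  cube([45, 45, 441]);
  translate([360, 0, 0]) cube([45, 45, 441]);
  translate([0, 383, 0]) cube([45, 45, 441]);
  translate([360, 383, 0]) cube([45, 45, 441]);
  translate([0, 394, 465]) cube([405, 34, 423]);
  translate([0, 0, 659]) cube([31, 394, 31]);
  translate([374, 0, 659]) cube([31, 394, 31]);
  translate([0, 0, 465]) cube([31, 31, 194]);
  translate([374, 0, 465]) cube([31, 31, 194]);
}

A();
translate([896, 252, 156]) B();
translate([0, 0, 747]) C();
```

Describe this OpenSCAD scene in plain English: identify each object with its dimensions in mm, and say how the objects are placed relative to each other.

A is a table with a 896×538 mm rectangular top, 32 mm thick, top surface at z = 747 mm, supported by four 48×48 mm square legs, each inset 52 mm from the nearest pair of top edges, running from the floor.

B is a picture frame with a 311×429 mm rectangular opening (x by z) and a uniform 81 mm border on every side. Frame depth is 34 mm along y. It is built from two vertical stiles running the full outside height and two horizontal rails spanning the gap between the stiles.

C is a chair. The seat is a 405×428×24 mm slab with its top at z = 465 mm, on four 45×45 mm corner legs (flush with the seat edges, standing on z = 0). A flat backrest 34 mm thick, 423 mm tall, spans the full seat width and rises from the seat top along its +y edge, rear face flush with the rear of the seat. Two armrests of 31×31 mm section run along each side from the seat's front edge to the front of the backrest, top faces 225 mm above the seat top and outer faces flush with the seat's x-edges; a 31×31 mm post under the front of each armrest stands on the seat at the front corner.

The picture frame is beside the table with their tops flush at z = 747. The chair is on top of the table.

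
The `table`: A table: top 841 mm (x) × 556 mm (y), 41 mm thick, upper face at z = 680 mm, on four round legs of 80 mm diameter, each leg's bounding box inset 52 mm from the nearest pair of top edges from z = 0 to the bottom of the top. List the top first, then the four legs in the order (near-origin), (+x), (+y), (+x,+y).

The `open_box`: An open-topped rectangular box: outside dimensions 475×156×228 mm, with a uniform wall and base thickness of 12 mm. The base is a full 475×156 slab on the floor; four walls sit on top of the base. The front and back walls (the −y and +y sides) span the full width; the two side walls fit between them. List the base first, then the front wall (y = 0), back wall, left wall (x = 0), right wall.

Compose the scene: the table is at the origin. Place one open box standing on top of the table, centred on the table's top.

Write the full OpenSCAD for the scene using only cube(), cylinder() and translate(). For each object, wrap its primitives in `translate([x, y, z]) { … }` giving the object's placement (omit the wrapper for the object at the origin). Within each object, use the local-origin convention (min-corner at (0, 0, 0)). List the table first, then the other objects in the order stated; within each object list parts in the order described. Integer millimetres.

translate([0, 0, 639]) cube([841, 556, 41]);
translate([92, 92, 0]) cylinder(h = 639, r = 40);
translate([749, 92, 0]) cylinder(h = 639, r = 40);
translate([92, 464, 0]) cylinder(h = 639, r = 40);
translate([749, 464, 0]) cylinder(h = 639, r = 40);
translate([183, 200, 680]) {
  cube([475, 156, 12]);
  translate([0, 0, 12]) cube([475, 12, 216]);
  translate([0, 144, 12]) cube([475, 12, 216]);
  translate([0, 12, 12]) cube([12, 132, 216]);
  translate([463, 12, 12]) cube([12, 132, 216]);
}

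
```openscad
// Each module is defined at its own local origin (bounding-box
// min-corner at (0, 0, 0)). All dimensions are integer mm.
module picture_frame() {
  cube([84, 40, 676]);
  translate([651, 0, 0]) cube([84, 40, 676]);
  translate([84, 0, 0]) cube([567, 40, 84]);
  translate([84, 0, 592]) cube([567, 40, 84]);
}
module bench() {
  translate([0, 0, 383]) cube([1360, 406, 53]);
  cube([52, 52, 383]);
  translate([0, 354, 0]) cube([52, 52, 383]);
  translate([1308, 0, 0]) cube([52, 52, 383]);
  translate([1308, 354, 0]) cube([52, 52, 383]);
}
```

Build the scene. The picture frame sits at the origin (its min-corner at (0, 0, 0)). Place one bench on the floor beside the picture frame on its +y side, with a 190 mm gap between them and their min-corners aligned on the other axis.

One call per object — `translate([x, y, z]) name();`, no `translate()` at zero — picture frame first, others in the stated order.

picture_frame();
translate([0, 230, 0]) bench();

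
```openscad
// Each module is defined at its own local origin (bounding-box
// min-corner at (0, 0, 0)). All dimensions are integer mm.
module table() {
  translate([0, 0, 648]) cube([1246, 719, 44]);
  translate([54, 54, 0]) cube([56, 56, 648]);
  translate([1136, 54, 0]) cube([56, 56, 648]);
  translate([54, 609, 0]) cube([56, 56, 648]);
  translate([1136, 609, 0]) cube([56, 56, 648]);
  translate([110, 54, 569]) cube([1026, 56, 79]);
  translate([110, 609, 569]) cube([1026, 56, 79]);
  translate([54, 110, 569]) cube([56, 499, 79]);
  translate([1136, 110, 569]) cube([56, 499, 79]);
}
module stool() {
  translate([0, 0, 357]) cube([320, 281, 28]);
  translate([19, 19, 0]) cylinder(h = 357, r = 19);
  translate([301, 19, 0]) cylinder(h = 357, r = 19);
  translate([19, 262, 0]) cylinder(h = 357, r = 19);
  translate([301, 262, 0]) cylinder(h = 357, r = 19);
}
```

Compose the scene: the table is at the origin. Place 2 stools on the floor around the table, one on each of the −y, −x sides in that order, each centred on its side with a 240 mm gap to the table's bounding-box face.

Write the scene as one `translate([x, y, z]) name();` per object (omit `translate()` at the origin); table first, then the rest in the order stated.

table();
translate([463, -521, 0]) stool();
translate([-560, 219, 0]) stool();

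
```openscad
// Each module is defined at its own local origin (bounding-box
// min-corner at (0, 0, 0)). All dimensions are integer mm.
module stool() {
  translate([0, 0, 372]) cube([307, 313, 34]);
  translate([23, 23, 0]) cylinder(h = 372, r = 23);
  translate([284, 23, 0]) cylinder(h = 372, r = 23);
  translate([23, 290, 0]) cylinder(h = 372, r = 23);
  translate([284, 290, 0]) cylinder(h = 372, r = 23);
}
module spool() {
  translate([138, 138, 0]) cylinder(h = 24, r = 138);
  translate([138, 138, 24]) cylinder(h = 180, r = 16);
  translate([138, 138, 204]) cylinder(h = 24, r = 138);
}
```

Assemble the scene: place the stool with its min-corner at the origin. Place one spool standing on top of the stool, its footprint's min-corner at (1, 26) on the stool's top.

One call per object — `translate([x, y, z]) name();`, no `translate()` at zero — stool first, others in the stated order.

stool();
translate([1, 26, 406]) spool();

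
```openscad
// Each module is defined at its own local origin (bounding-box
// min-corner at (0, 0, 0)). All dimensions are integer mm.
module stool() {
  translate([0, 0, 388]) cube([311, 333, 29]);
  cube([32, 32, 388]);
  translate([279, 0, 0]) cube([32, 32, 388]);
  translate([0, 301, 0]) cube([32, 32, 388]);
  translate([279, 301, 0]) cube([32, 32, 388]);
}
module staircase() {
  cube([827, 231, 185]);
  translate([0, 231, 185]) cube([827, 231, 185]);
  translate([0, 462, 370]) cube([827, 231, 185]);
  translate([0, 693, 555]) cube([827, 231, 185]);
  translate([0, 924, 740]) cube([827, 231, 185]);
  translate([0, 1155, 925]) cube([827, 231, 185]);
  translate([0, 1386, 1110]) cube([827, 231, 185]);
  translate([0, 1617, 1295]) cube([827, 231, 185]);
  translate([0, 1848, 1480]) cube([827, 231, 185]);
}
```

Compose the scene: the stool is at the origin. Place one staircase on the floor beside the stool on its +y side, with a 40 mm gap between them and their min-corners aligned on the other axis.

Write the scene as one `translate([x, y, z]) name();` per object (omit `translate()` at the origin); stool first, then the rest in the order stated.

stool();
translate([0, 373, 0]) staircase();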